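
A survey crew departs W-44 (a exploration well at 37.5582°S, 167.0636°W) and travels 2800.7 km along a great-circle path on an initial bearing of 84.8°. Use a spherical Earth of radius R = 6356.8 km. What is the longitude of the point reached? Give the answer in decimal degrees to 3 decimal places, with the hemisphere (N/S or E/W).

137.230°W

δ = d/R = 2800.7/6356.8 = 0.440583 rad
φ₂ = arcsin(sin φ₁ cos δ + cos φ₁ sin δ cos θ)
   = arcsin(-0.60957·0.90450 + 0.79273·0.42647·0.09063) = -31.38020°
λ₂ = λ₁ + atan2(sin θ sin δ cos φ₁, cos δ − sin φ₁ sin φ₂) = -137.23034°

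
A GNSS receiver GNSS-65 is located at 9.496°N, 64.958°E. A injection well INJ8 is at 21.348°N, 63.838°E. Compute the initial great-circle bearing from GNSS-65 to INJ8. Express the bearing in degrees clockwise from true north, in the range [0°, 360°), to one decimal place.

354.9°

Δλ = -1.1200°
y = sin Δλ · cos φ₂ = -0.018205
x = cos φ₁ sin φ₂ − sin φ₁ cos φ₂ cos Δλ = 0.205414
θ = atan2(y, x) = -5.0647° → 354.9353° (mod 360°)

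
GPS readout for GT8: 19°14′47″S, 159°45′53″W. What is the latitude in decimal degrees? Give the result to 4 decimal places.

19° + 14′/60 + 47″/3600 = 19 + 0.23333 + 0.01306 = 19.2464°

19.2464°S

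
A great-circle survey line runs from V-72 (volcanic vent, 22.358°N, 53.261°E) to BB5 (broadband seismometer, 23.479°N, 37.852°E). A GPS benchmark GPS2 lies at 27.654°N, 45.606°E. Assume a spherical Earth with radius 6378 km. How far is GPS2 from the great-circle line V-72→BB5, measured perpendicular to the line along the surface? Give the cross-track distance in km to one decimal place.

δ₁₃ = central angle V-72→GPS2 = 0.152261 rad  (haversine)
θ₁₃ = bearing V-72→GPS2 = 308.929°,  θ₁₂ = bearing V-72→BB5 = 277.505°
dₓₜ = R·arcsin(sin δ₁₃ · sin(θ₁₃ − θ₁₂)) = 6378·arcsin(0.15167·sin(31.424°)) = 504.879 km
|dₓₜ| = 504.879 km

504.9 km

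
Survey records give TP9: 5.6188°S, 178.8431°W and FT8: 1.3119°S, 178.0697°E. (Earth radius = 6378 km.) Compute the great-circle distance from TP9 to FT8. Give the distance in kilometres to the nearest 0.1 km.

589.5 km

Δφ = 4.3069°,  Δλ = -3.0872°
a = sin²(Δφ/2) + cos φ₁ cos φ₂ sin²(Δλ/2) = 0.002134
c = 2·arcsin(√a) = 0.092421 rad = 5.2954°
d = R·c = 6378 × 0.092421 = 589.5 km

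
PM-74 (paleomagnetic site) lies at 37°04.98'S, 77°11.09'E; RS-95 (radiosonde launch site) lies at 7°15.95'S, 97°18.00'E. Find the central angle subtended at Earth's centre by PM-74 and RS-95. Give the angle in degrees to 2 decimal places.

PM-74: φ = -37.08300°, λ = +77.18483°
RS-95: φ = -7.26583°, λ = +97.30000°
Δφ = 29.8172°,  Δλ = 20.1152°
a = sin²(Δφ/2) + cos φ₁ cos φ₂ sin²(Δλ/2) = 0.090327
c = 2·arcsin(√a) = 0.610526 rad = 34.9806°

34.98°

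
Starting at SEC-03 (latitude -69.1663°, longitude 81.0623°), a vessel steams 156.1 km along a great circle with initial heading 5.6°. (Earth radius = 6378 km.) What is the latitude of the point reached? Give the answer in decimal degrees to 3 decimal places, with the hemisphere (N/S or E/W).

δ = d/R = 156.1/6378 = 0.024475 rad
φ₂ = arcsin(sin φ₁ cos δ + cos φ₁ sin δ cos θ)
   = arcsin(-0.93462·0.99970 + 0.35566·0.02447·0.99523) = -67.77029°
λ₂ = λ₁ + atan2(sin θ sin δ cos φ₁, cos δ − sin φ₁ sin φ₂) = 81.42397°

67.770°S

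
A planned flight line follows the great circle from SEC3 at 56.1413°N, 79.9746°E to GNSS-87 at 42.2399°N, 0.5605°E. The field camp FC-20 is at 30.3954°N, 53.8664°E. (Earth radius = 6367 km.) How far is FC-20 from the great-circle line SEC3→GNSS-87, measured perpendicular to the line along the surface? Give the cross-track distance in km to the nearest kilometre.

3104 km

δ₁₃ = central angle SEC3→FC-20 = 0.551586 rad  (haversine)
θ₁₃ = bearing SEC3→FC-20 = 226.414°,  θ₁₂ = bearing SEC3→GNSS-87 = 289.771°
dₓₜ = R·arcsin(sin δ₁₃ · sin(θ₁₃ − θ₁₂)) = 6367·arcsin(0.52404·sin(-63.358°)) = -3103.762 km
|dₓₜ| = 3103.762 km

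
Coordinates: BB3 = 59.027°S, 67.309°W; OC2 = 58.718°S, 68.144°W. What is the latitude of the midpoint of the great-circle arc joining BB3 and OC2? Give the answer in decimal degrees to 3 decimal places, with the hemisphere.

Bx = cos φ₂ cos Δλ = 0.519196,  By = cos φ₂ sin Δλ = -0.007567
φₘ = atan2(sin φ₁ + sin φ₂, √((cos φ₁ + Bx)² + By²)) = -58.87317°
λₘ = λ₁ + atan2(By, cos φ₁ + Bx) = -67.72836°

58.873°S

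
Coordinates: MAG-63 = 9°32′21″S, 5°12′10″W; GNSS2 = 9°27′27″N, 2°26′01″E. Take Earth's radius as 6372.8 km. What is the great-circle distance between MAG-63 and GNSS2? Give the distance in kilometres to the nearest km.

MAG-63: φ = -9.53917°, λ = -5.20278°
GNSS2: φ = +9.45750°, λ = +2.43361°
Δφ = 18.9967°,  Δλ = 7.6364°
a = sin²(Δφ/2) + cos φ₁ cos φ₂ sin²(Δλ/2) = 0.031545
c = 2·arcsin(√a) = 0.357112 rad = 20.4610°
d = R·c = 6372.8 × 0.357112 = 2275.8 km

2276 km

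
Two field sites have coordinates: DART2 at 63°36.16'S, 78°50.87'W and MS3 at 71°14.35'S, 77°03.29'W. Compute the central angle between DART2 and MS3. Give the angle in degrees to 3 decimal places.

7.667°

DART2: φ = -63.60267°, λ = -78.84783°
MS3: φ = -71.23917°, λ = -77.05483°
Δφ = -7.6365°,  Δλ = 1.7930°
a = sin²(Δφ/2) + cos φ₁ cos φ₂ sin²(Δλ/2) = 0.004469
c = 2·arcsin(√a) = 0.133808 rad = 7.6666°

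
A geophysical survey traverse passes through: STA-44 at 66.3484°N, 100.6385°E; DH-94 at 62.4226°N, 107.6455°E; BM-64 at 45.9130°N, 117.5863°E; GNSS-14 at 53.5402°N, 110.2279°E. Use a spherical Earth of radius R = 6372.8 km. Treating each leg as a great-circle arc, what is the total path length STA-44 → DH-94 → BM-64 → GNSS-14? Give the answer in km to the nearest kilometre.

3491 km

STA-44→DH-94: c = 0.086439 rad, d = 550.86 km
DH-94→BM-64: c = 0.304702 rad, d = 1941.80 km
BM-64→GNSS-14: c = 0.156700 rad, d = 998.62 km
Total = 550.86 + 1941.80 + 998.62 = 3491.29 km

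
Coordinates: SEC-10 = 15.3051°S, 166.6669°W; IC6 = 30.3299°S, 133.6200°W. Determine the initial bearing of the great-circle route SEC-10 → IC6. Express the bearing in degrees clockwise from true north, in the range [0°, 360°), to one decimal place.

122.2°

Δλ = 33.0469°
y = sin Δλ · cos φ₂ = 0.470688
x = cos φ₁ sin φ₂ − sin φ₁ cos φ₂ cos Δλ = -0.296095
θ = atan2(y, x) = 122.1727° → 122.1727° (mod 360°)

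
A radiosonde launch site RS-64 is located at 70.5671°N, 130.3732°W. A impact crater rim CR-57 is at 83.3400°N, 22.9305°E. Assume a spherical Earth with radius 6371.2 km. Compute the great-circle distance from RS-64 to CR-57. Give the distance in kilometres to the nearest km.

2841 km

Δφ = 12.7729°,  Δλ = 153.3037°
a = sin²(Δφ/2) + cos φ₁ cos φ₂ sin²(Δλ/2) = 0.048902
c = 2·arcsin(√a) = 0.445964 rad = 25.5518°
d = R·c = 6371.2 × 0.445964 = 2841.3 km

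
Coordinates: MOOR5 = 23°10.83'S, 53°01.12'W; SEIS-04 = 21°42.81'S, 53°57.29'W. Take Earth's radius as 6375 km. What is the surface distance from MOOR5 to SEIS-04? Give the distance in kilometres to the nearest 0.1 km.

MOOR5: φ = -23.18050°, λ = -53.01867°
SEIS-04: φ = -21.71350°, λ = -53.95483°
Δφ = 1.4670°,  Δλ = -0.9362°
a = sin²(Δφ/2) + cos φ₁ cos φ₂ sin²(Δλ/2) = 0.000221
c = 2·arcsin(√a) = 0.029725 rad = 1.7031°
d = R·c = 6375 × 0.029725 = 189.5 km

189.5 km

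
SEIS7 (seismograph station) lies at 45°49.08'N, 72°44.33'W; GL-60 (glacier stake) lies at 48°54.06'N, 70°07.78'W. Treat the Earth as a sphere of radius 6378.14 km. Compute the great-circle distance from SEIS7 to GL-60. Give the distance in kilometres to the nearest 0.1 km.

395.5 km

SEIS7: φ = +45.81800°, λ = -72.73883°
GL-60: φ = +48.90100°, λ = -70.12967°
Δφ = 3.0830°,  Δλ = 2.6092°
a = sin²(Δφ/2) + cos φ₁ cos φ₂ sin²(Δλ/2) = 0.000961
c = 2·arcsin(√a) = 0.062015 rad = 3.5532°
d = R·c = 6378.14 × 0.062015 = 395.5 km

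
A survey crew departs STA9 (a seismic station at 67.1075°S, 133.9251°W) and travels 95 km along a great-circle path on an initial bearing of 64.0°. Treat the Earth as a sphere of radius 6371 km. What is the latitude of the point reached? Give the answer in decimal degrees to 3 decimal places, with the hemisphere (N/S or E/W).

66.721°S

δ = d/R = 95/6371 = 0.014911 rad
φ₂ = arcsin(sin φ₁ cos δ + cos φ₁ sin δ cos θ)
   = arcsin(-0.92124·0.99989 + 0.38900·0.01491·0.43837) = -66.72099°
λ₂ = λ₁ + atan2(sin θ sin δ cos φ₁, cos δ − sin φ₁ sin φ₂) = -131.98180°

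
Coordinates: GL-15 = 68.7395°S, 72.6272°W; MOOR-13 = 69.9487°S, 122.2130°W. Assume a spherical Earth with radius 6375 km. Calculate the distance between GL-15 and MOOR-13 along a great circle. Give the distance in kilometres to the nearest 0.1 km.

Δφ = -1.2092°,  Δλ = -49.5858°
a = sin²(Δφ/2) + cos φ₁ cos φ₂ sin²(Δλ/2) = 0.021973
c = 2·arcsin(√a) = 0.297564 rad = 17.0492°
d = R·c = 6375 × 0.297564 = 1897.0 km

1897.0 km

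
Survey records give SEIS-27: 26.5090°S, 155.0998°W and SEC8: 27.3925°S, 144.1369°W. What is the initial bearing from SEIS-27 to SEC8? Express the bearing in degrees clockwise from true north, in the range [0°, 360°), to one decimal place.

97.6°

Δλ = 10.9629°
y = sin Δλ · cos φ₂ = 0.168850
x = cos φ₁ sin φ₂ − sin φ₁ cos φ₂ cos Δλ = -0.022652
θ = atan2(y, x) = 97.6407° → 97.6407° (mod 360°)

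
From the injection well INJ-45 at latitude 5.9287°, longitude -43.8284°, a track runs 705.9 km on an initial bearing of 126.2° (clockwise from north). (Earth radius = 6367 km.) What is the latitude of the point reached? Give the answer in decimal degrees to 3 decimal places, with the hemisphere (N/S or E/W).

2.158°N

δ = d/R = 705.9/6367 = 0.110869 rad
φ₂ = arcsin(sin φ₁ cos δ + cos φ₁ sin δ cos θ)
   = arcsin(0.10329·0.99386 + 0.99465·0.11064·-0.59061) = 2.15830°
λ₂ = λ₁ + atan2(sin θ sin δ cos φ₁, cos δ − sin φ₁ sin φ₂) = -38.70237°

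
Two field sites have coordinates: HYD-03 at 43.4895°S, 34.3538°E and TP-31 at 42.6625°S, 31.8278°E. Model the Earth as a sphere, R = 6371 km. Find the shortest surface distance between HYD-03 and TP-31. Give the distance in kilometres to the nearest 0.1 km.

Δφ = 0.8270°,  Δλ = -2.5260°
a = sin²(Δφ/2) + cos φ₁ cos φ₂ sin²(Δλ/2) = 0.000311
c = 2·arcsin(√a) = 0.035288 rad = 2.0219°
d = R·c = 6371 × 0.035288 = 224.8 km

224.8 km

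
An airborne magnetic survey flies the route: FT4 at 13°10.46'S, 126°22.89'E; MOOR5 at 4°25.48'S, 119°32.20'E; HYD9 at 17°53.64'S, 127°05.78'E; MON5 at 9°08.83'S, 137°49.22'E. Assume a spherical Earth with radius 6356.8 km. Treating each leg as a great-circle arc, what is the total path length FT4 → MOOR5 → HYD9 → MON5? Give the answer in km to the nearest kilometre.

FT4: φ = -13.17433°, λ = +126.38150°
MOOR5: φ = -4.42467°, λ = +119.53667°
HYD9: φ = -17.89400°, λ = +127.09633°
MON5: φ = -9.14717°, λ = +137.82033°
FT4→MOOR5: c = 0.192948 rad, d = 1226.53 km
MOOR5→HYD9: c = 0.268205 rad, d = 1704.92 km
HYD9→MON5: c = 0.237365 rad, d = 1508.88 km
Total = 1226.53 + 1704.92 + 1508.88 = 4440.33 km

4440 km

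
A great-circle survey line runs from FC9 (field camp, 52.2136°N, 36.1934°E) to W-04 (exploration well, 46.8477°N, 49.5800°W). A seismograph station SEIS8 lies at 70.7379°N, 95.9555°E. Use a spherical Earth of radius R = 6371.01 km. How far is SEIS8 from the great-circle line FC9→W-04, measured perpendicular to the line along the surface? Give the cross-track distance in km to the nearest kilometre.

δ₁₃ = central angle FC9→SEIS8 = 0.558879 rad  (haversine)
θ₁₃ = bearing FC9→SEIS8 = 32.514°,  θ₁₂ = bearing FC9→W-04 = 300.835°
dₓₜ = R·arcsin(sin δ₁₃ · sin(θ₁₃ − θ₁₂)) = 6371.01·arcsin(0.53024·sin(-268.321°)) = 3558.914 km
|dₓₜ| = 3558.914 km

3559 km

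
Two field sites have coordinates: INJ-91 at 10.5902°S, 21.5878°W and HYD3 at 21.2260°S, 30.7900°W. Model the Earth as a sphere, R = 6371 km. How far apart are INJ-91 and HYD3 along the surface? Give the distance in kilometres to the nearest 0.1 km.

Δφ = -10.6358°,  Δλ = -9.2022°
a = sin²(Δφ/2) + cos φ₁ cos φ₂ sin²(Δλ/2) = 0.014486
c = 2·arcsin(√a) = 0.241301 rad = 13.8256°
d = R·c = 6371 × 0.241301 = 1537.3 km

1537.3 km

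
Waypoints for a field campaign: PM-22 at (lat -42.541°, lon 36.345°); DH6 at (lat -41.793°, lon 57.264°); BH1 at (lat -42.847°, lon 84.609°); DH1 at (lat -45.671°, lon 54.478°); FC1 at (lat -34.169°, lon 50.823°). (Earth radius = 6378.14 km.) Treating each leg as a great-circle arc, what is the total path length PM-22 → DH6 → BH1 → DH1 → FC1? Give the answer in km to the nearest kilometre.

PM-22→DH6: c = 0.270240 rad, d = 1723.63 km
DH6→BH1: c = 0.351813 rad, d = 2243.91 km
BH1→DH1: c = 0.377578 rad, d = 2408.24 km
DH1→FC1: c = 0.206562 rad, d = 1317.48 km
Total = 1723.63 + 2243.91 + 2408.24 + 1317.48 = 7693.27 km

7693 km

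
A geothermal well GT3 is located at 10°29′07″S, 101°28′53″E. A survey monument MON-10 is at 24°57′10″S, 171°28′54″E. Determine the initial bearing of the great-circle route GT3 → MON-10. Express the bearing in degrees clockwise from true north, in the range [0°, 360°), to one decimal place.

112.8°

GT3: φ = -10.48528°, λ = +101.48139°
MON-10: φ = -24.95278°, λ = +171.48167°
Δλ = 70.0003°
y = sin Δλ · cos φ₂ = 0.851979
x = cos φ₁ sin φ₂ − sin φ₁ cos φ₂ cos Δλ = -0.358395
θ = atan2(y, x) = 112.8147° → 112.8147° (mod 360°)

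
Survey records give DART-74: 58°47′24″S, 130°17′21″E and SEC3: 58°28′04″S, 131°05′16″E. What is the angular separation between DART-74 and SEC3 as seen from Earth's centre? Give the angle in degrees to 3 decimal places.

DART-74: φ = -58.79000°, λ = +130.28917°
SEC3: φ = -58.46778°, λ = +131.08778°
Δφ = 0.3222°,  Δλ = 0.7986°
a = sin²(Δφ/2) + cos φ₁ cos φ₂ sin²(Δλ/2) = 0.000021
c = 2·arcsin(√a) = 0.009180 rad = 0.5260°

0.526°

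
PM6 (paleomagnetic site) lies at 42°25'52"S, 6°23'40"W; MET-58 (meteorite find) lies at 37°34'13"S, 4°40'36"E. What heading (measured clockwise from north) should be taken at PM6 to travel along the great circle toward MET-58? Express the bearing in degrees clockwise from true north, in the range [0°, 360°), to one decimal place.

63.8°

PM6: φ = -42.43111°, λ = -6.39444°
MET-58: φ = -37.57028°, λ = +4.67667°
Δλ = 11.0711°
y = sin Δλ · cos φ₂ = 0.152202
x = cos φ₁ sin φ₂ − sin φ₁ cos φ₂ cos Δλ = 0.074783
θ = atan2(y, x) = 63.8331° → 63.8331° (mod 360°)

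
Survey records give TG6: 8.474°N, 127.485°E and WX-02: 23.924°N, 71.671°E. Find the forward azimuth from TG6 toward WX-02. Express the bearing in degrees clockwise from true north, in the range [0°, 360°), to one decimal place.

Δλ = -55.8140°
y = sin Δλ · cos φ₂ = -0.756147
x = cos φ₁ sin φ₂ − sin φ₁ cos φ₂ cos Δλ = 0.325412
θ = atan2(y, x) = -66.7151° → 293.2849° (mod 360°)

293.3°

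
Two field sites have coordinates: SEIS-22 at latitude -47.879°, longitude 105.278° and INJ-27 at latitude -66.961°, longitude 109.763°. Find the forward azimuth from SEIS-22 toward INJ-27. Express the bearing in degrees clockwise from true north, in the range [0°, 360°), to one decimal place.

Δλ = 4.4850°
y = sin Δλ · cos φ₂ = 0.030603
x = cos φ₁ sin φ₂ − sin φ₁ cos φ₂ cos Δλ = -0.327810
θ = atan2(y, x) = 174.6665° → 174.6665° (mod 360°)

174.7°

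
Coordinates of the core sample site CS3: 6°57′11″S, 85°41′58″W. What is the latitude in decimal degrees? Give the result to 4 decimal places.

6° + 57′/60 + 11″/3600 = 6 + 0.95000 + 0.00306 = 6.9531°

6.9531°S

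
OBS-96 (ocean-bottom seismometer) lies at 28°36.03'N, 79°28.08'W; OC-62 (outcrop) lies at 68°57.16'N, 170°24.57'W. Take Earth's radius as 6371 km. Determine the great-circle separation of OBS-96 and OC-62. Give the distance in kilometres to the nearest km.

7094 km

OBS-96: φ = +28.60050°, λ = -79.46800°
OC-62: φ = +68.95267°, λ = -170.40950°
Δφ = 40.3522°,  Δλ = -90.9415°
a = sin²(Δφ/2) + cos φ₁ cos φ₂ sin²(Δλ/2) = 0.279209
c = 2·arcsin(√a) = 1.113436 rad = 63.7952°
d = R·c = 6371 × 1.113436 = 7093.7 km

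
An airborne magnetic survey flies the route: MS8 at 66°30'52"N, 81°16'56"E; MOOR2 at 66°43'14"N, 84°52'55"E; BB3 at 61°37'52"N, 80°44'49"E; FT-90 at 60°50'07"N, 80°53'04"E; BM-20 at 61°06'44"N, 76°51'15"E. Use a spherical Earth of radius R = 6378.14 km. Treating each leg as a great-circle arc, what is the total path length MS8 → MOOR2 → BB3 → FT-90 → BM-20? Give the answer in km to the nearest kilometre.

MS8: φ = +66.51444°, λ = +81.28222°
MOOR2: φ = +66.72056°, λ = +84.88194°
BB3: φ = +61.63111°, λ = +80.74694°
FT-90: φ = +60.83528°, λ = +80.88444°
BM-20: φ = +61.11222°, λ = +76.85417°
MS8→MOOR2: c = 0.025189 rad, d = 160.66 km
MOOR2→BB3: c = 0.094177 rad, d = 600.68 km
BB3→FT-90: c = 0.013938 rad, d = 88.90 km
FT-90→BM-20: c = 0.034465 rad, d = 219.82 km
Total = 160.66 + 600.68 + 88.90 + 219.82 = 1070.05 km

1070 km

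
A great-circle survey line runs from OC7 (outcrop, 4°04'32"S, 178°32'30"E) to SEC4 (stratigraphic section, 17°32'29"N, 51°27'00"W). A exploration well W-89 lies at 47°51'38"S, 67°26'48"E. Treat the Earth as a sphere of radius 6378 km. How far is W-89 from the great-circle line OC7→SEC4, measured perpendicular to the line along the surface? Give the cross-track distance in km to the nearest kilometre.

OC7: φ = -4.07556°, λ = +178.54167°
SEC4: φ = +17.54139°, λ = -51.45000°
W-89: φ = -47.86056°, λ = +67.44667°
δ₁₃ = central angle OC7→W-89 = 1.760094 rad  (haversine)
θ₁₃ = bearing OC7→W-89 = 219.595°,  θ₁₂ = bearing OC7→SEC4 = 70.609°
dₓₜ = R·arcsin(sin δ₁₃ · sin(θ₁₃ − θ₁₂)) = 6378·arcsin(0.98214·sin(148.986°)) = 3384.065 km
|dₓₜ| = 3384.065 km

3384 km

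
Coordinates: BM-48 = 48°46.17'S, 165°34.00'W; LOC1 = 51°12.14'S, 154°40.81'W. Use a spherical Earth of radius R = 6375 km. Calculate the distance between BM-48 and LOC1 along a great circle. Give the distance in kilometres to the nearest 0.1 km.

BM-48: φ = -48.76950°, λ = -165.56667°
LOC1: φ = -51.20233°, λ = -154.68017°
Δφ = -2.4328°,  Δλ = 10.8865°
a = sin²(Δφ/2) + cos φ₁ cos φ₂ sin²(Δλ/2) = 0.004167
c = 2·arcsin(√a) = 0.129190 rad = 7.4020°
d = R·c = 6375 × 0.129190 = 823.6 km

823.6 km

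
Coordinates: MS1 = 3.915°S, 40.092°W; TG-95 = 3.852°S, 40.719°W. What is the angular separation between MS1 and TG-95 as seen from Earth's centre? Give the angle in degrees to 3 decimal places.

Δφ = 0.0630°,  Δλ = -0.6270°
a = sin²(Δφ/2) + cos φ₁ cos φ₂ sin²(Δλ/2) = 0.000030
c = 2·arcsin(√a) = 0.010973 rad = 0.6287°

0.629°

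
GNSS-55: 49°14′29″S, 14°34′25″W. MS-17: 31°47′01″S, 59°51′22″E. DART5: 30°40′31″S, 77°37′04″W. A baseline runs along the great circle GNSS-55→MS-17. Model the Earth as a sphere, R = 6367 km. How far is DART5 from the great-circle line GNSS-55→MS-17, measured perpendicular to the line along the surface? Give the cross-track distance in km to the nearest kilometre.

1241 km

GNSS-55: φ = -49.24139°, λ = -14.57361°
MS-17: φ = -31.78361°, λ = +59.85611°
DART5: φ = -30.67528°, λ = -77.61778°
δ₁₃ = central angle GNSS-55→DART5 = 0.875026 rad  (haversine)
θ₁₃ = bearing GNSS-55→DART5 = 267.180°,  θ₁₂ = bearing GNSS-55→MS-17 = 101.799°
dₓₜ = R·arcsin(sin δ₁₃ · sin(θ₁₃ − θ₁₂)) = 6367·arcsin(0.76756·sin(165.381°)) = 1241.256 km
|dₓₜ| = 1241.256 km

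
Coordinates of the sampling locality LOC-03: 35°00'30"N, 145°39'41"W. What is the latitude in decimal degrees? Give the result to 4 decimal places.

35.0083°N

35° + 0′/60 + 30″/3600 = 35 + 0.00000 + 0.00833 = 35.0083°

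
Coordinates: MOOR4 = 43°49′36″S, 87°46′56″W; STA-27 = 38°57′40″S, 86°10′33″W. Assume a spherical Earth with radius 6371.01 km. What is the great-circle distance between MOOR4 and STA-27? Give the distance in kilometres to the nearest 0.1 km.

557.3 km

MOOR4: φ = -43.82667°, λ = -87.78222°
STA-27: φ = -38.96111°, λ = -86.17583°
Δφ = 4.8656°,  Δλ = 1.6064°
a = sin²(Δφ/2) + cos φ₁ cos φ₂ sin²(Δλ/2) = 0.001912
c = 2·arcsin(√a) = 0.087481 rad = 5.0123°
d = R·c = 6371.01 × 0.087481 = 557.3 km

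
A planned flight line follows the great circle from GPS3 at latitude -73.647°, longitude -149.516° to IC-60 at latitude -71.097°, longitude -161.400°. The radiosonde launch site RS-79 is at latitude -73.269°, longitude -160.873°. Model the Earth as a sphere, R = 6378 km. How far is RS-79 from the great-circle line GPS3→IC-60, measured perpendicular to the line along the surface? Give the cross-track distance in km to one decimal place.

171.8 km

δ₁₃ = central angle GPS3→RS-79 = 0.056732 rad  (haversine)
θ₁₃ = bearing GPS3→RS-79 = 271.201°,  θ₁₂ = bearing GPS3→IC-60 = 299.554°
dₓₜ = R·arcsin(sin δ₁₃ · sin(θ₁₃ − θ₁₂)) = 6378·arcsin(0.05670·sin(-28.353°)) = -171.767 km
|dₓₜ| = 171.767 km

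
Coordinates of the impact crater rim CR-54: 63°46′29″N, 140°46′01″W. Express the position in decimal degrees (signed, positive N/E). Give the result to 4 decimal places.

lat: 63.7747° N → +63.7747°
lon: 140.7669° W → -140.7669°

+63.7747°, -140.7669°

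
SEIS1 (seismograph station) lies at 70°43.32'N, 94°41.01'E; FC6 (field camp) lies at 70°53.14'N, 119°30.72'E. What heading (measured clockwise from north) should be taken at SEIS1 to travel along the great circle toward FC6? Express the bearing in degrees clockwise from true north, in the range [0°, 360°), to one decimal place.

SEIS1: φ = +70.72200°, λ = +94.68350°
FC6: φ = +70.88567°, λ = +119.51200°
Δλ = 24.8285°
y = sin Δλ · cos φ₂ = 0.137499
x = cos φ₁ sin φ₂ − sin φ₁ cos φ₂ cos Δλ = 0.031426
θ = atan2(y, x) = 77.1258° → 77.1258° (mod 360°)

77.1°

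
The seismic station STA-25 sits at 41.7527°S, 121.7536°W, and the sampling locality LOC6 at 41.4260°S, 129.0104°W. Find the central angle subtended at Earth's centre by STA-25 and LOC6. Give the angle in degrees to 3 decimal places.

5.436°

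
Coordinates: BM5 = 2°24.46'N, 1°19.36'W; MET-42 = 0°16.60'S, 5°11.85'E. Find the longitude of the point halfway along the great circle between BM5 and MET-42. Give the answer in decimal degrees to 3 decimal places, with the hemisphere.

BM5: φ = +2.40767°, λ = -1.32267°
MET-42: φ = -0.27667°, λ = +5.19750°
Bx = cos φ₂ cos Δλ = 0.993520,  By = cos φ₂ sin Δλ = 0.113552
φₘ = atan2(sin φ₁ + sin φ₂, √((cos φ₁ + Bx)² + By²)) = 1.06723°
λₘ = λ₁ + atan2(By, cos φ₁ + Bx) = 1.93884°

1.939°E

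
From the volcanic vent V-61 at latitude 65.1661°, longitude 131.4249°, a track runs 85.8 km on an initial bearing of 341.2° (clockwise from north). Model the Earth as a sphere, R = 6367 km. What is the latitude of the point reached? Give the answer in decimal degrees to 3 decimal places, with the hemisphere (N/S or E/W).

δ = d/R = 85.8/6367 = 0.013476 rad
φ₂ = arcsin(sin φ₁ cos δ + cos φ₁ sin δ cos θ)
   = arcsin(0.90753·0.99991 + 0.41999·0.01348·0.94665) = 65.89581°
λ₂ = λ₁ + atan2(sin θ sin δ cos φ₁, cos δ − sin φ₁ sin φ₂) = 130.81564°

65.896°N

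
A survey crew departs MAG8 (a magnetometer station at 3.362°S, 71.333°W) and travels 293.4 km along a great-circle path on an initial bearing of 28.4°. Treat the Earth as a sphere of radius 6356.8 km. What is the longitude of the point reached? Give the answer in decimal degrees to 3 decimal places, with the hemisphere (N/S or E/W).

70.075°W

δ = d/R = 293.4/6356.8 = 0.046155 rad
φ₂ = arcsin(sin φ₁ cos δ + cos φ₁ sin δ cos θ)
   = arcsin(-0.05864·0.99894 + 0.99828·0.04614·0.87965) = -1.03514°
λ₂ = λ₁ + atan2(sin θ sin δ cos φ₁, cos δ − sin φ₁ sin φ₂) = -70.07535°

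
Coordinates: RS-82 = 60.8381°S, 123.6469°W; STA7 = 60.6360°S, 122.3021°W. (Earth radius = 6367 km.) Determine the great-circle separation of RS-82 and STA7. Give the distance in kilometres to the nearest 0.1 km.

Δφ = 0.2021°,  Δλ = 1.3448°
a = sin²(Δφ/2) + cos φ₁ cos φ₂ sin²(Δλ/2) = 0.000036
c = 2·arcsin(√a) = 0.012003 rad = 0.6877°
d = R·c = 6367 × 0.012003 = 76.4 km

76.4 km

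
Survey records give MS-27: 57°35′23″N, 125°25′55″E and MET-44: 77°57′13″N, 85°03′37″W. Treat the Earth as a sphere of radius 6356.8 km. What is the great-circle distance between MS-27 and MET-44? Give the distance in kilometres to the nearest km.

4790 km

MS-27: φ = +57.58972°, λ = +125.43194°
MET-44: φ = +77.95361°, λ = -85.06028°
Δφ = 20.3639°,  Δλ = 149.5078°
a = sin²(Δφ/2) + cos φ₁ cos φ₂ sin²(Δλ/2) = 0.135375
c = 2·arcsin(√a) = 0.753570 rad = 43.1764°
d = R·c = 6356.8 × 0.753570 = 4790.3 km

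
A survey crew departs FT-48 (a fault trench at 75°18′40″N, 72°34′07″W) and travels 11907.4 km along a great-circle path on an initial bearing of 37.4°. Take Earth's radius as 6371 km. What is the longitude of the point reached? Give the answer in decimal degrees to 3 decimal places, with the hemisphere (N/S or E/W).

FT-48: φ = +75.31111°, λ = -72.56861°
δ = d/R = 11907.4/6371 = 1.869000 rad
φ₂ = arcsin(sin φ₁ cos δ + cos φ₁ sin δ cos θ)
   = arcsin(0.96732·-0.29380 + 0.25357·0.95587·0.79441) = -5.25864°
λ₂ = λ₁ + atan2(sin θ sin δ cos φ₁, cos δ − sin φ₁ sin φ₂) = 71.76790°

71.768°E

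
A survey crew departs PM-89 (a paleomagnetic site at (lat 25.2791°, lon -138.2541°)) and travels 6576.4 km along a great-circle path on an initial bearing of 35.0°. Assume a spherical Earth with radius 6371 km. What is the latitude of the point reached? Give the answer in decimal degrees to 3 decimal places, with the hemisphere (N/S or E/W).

58.747°N

δ = d/R = 6576.4/6371 = 1.032240 rad
φ₂ = arcsin(sin φ₁ cos δ + cos φ₁ sin δ cos θ)
   = arcsin(0.42703·0.51290 + 0.90424·0.85845·0.81915) = 58.74680°
λ₂ = λ₁ + atan2(sin θ sin δ cos φ₁, cos δ − sin φ₁ sin φ₂) = -66.62263°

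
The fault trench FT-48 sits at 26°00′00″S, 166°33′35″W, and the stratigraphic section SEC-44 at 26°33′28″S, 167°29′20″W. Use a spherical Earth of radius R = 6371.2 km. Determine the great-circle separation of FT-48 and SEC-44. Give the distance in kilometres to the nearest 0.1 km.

FT-48: φ = -26.00000°, λ = -166.55972°
SEC-44: φ = -26.55778°, λ = -167.48889°
Δφ = -0.5578°,  Δλ = -0.9292°
a = sin²(Δφ/2) + cos φ₁ cos φ₂ sin²(Δλ/2) = 0.000077
c = 2·arcsin(√a) = 0.017499 rad = 1.0026°
d = R·c = 6371.2 × 0.017499 = 111.5 km

111.5 km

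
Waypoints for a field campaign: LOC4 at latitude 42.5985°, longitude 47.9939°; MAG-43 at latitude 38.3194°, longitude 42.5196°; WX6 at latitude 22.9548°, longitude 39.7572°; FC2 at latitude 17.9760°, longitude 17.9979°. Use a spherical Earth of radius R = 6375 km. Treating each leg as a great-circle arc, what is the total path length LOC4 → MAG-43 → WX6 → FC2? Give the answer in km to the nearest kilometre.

4726 km

LOC4→MAG-43: c = 0.104178 rad, d = 664.14 km
MAG-43→WX6: c = 0.271313 rad, d = 1729.62 km
WX6→FC2: c = 0.365847 rad, d = 2332.28 km
Total = 664.14 + 1729.62 + 2332.28 = 4726.03 km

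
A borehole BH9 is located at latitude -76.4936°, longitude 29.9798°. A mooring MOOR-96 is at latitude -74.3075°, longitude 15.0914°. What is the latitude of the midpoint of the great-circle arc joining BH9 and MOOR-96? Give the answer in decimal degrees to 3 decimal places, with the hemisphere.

75.518°S

Bx = cos φ₂ cos Δλ = 0.261394,  By = cos φ₂ sin Δλ = -0.069495
φₘ = atan2(sin φ₁ + sin φ₂, √((cos φ₁ + Bx)² + By²)) = -75.51777°
λₘ = λ₁ + atan2(By, cos φ₁ + Bx) = 21.98723°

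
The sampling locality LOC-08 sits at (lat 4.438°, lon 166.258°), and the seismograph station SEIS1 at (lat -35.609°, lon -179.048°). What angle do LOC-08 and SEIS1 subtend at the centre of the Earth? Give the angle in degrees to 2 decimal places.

Δφ = -40.0470°,  Δλ = 14.6940°
a = sin²(Δφ/2) + cos φ₁ cos φ₂ sin²(Δλ/2) = 0.130497
c = 2·arcsin(√a) = 0.739202 rad = 42.3531°

42.35°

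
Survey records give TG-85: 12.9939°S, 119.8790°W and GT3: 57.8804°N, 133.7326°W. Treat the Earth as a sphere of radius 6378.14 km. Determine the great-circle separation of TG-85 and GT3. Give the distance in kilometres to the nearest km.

Δφ = 70.8743°,  Δλ = -13.8536°
a = sin²(Δφ/2) + cos φ₁ cos φ₂ sin²(Δλ/2) = 0.343714
c = 2·arcsin(√a) = 1.252898 rad = 71.7857°
d = R·c = 6378.14 × 1.252898 = 7991.2 km

7991 km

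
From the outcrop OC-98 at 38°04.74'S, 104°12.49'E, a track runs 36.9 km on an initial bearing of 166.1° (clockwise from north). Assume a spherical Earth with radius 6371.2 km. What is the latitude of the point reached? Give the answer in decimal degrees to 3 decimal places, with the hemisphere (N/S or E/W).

OC-98: φ = -38.07900°, λ = +104.20817°
δ = d/R = 36.9/6371.2 = 0.005792 rad
φ₂ = arcsin(sin φ₁ cos δ + cos φ₁ sin δ cos θ)
   = arcsin(-0.61675·0.99998 + 0.78716·0.00579·-0.97072) = -38.40108°
λ₂ = λ₁ + atan2(sin θ sin δ cos φ₁, cos δ − sin φ₁ sin φ₂) = 104.30989°

38.401°S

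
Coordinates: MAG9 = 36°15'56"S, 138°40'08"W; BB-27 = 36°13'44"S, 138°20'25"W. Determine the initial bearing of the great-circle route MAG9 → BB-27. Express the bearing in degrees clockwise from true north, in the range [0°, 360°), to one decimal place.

82.2°

MAG9: φ = -36.26556°, λ = -138.66889°
BB-27: φ = -36.22889°, λ = -138.34028°
Δλ = 0.3286°
y = sin Δλ · cos φ₂ = 0.004626
x = cos φ₁ sin φ₂ − sin φ₁ cos φ₂ cos Δλ = 0.000632
θ = atan2(y, x) = 82.2199° → 82.2199° (mod 360°)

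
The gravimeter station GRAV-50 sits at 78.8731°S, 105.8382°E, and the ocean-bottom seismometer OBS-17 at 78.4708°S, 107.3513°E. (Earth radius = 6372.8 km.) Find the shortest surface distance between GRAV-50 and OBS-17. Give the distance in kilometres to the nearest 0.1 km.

55.6 km

Δφ = 0.4023°,  Δλ = 1.5131°
a = sin²(Δφ/2) + cos φ₁ cos φ₂ sin²(Δλ/2) = 0.000019
c = 2·arcsin(√a) = 0.008729 rad = 0.5001°
d = R·c = 6372.8 × 0.008729 = 55.6 km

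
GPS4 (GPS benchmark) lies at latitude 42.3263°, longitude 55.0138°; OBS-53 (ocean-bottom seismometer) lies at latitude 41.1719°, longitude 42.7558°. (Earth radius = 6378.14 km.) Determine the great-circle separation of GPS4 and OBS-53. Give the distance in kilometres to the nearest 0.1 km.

Δφ = -1.1544°,  Δλ = -12.2580°
a = sin²(Δφ/2) + cos φ₁ cos φ₂ sin²(Δλ/2) = 0.006445
c = 2·arcsin(√a) = 0.160739 rad = 9.2097°
d = R·c = 6378.14 × 0.160739 = 1025.2 km

1025.2 km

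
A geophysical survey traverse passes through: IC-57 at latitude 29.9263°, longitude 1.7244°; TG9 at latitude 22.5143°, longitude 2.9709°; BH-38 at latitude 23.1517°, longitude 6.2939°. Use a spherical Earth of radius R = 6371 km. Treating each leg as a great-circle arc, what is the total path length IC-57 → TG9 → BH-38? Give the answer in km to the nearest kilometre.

IC-57→TG9: c = 0.130824 rad, d = 833.48 km
TG9→BH-38: c = 0.054596 rad, d = 347.83 km
Total = 833.48 + 347.83 = 1181.32 km

1181 km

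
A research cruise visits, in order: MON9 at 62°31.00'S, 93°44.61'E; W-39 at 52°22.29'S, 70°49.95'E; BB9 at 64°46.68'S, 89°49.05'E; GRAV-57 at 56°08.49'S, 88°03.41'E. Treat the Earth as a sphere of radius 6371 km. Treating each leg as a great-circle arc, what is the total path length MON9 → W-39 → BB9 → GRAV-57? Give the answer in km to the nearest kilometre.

MON9: φ = -62.51667°, λ = +93.74350°
W-39: φ = -52.37150°, λ = +70.83250°
BB9: φ = -64.77800°, λ = +89.81750°
GRAV-57: φ = -56.14150°, λ = +88.05683°
MON9→W-39: c = 0.276060 rad, d = 1758.78 km
W-39→BB9: c = 0.274740 rad, d = 1750.37 km
BB9→GRAV-57: c = 0.151480 rad, d = 965.08 km
Total = 1758.78 + 1750.37 + 965.08 = 4474.22 km

4474 km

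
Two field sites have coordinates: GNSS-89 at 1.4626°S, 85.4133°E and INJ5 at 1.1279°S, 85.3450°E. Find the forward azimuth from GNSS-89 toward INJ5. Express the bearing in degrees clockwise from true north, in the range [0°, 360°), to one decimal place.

348.5°

Δλ = -0.0683°
y = sin Δλ · cos φ₂ = -0.001192
x = cos φ₁ sin φ₂ − sin φ₁ cos φ₂ cos Δλ = 0.005842
θ = atan2(y, x) = -11.5315° → 348.4685° (mod 360°)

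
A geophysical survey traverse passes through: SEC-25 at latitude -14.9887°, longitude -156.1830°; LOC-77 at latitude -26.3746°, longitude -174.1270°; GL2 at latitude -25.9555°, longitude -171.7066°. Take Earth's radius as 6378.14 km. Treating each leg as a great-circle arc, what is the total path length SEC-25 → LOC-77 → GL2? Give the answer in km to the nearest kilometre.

SEC-25→LOC-77: c = 0.353335 rad, d = 2253.62 km
LOC-77→GL2: c = 0.038614 rad, d = 246.28 km
Total = 2253.62 + 246.28 = 2499.91 km

2500 km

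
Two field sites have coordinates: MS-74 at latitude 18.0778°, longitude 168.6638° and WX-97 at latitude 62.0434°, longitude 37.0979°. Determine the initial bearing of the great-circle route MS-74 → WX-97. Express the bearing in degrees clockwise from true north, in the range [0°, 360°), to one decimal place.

339.5°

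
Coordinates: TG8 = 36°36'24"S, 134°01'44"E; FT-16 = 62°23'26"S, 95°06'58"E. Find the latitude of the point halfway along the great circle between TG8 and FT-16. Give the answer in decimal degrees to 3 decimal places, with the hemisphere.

51.029°S

TG8: φ = -36.60667°, λ = +134.02889°
FT-16: φ = -62.39056°, λ = +95.11611°
Bx = cos φ₂ cos Δλ = 0.360606,  By = cos φ₂ sin Δλ = -0.291105
φₘ = atan2(sin φ₁ + sin φ₂, √((cos φ₁ + Bx)² + By²)) = -51.02892°
λₘ = λ₁ + atan2(By, cos φ₁ + Bx) = 119.98029°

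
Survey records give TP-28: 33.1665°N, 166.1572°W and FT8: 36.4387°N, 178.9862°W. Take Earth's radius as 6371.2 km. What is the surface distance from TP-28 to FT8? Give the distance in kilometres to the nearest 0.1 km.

1225.5 km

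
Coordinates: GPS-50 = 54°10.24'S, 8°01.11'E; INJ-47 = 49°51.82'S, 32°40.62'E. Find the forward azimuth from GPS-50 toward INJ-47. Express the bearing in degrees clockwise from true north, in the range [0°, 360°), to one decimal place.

84.2°

GPS-50: φ = -54.17067°, λ = +8.01850°
INJ-47: φ = -49.86367°, λ = +32.67700°
Δλ = 24.6585°
y = sin Δλ · cos φ₂ = 0.268936
x = cos φ₁ sin φ₂ − sin φ₁ cos φ₂ cos Δλ = 0.027443
θ = atan2(y, x) = 84.1736° → 84.1736° (mod 360°)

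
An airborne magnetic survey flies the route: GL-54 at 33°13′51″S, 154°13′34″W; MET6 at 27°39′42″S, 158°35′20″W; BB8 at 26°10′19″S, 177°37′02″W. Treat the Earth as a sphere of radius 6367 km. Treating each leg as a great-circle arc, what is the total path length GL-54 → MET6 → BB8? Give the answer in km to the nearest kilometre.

2637 km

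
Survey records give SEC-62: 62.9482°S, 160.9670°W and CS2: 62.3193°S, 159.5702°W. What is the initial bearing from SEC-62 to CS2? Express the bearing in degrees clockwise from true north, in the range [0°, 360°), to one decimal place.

Δλ = 1.3968°
y = sin Δλ · cos φ₂ = 0.011324
x = cos φ₁ sin φ₂ − sin φ₁ cos φ₂ cos Δλ = 0.010853
θ = atan2(y, x) = 46.2158° → 46.2158° (mod 360°)

46.2°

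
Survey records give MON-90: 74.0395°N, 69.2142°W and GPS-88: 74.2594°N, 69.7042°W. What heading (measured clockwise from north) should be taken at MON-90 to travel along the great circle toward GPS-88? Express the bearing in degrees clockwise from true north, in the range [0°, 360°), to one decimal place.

328.9°

Δλ = -0.4900°
y = sin Δλ · cos φ₂ = -0.002320
x = cos φ₁ sin φ₂ − sin φ₁ cos φ₂ cos Δλ = 0.003848
θ = atan2(y, x) = -31.0896° → 328.9104° (mod 360°)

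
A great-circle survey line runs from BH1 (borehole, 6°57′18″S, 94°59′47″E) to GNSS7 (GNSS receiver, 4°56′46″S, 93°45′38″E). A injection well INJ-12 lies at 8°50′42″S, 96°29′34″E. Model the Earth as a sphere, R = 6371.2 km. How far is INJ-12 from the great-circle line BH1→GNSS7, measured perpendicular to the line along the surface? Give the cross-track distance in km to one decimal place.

BH1: φ = -6.95500°, λ = +94.99639°
GNSS7: φ = -4.94611°, λ = +93.76056°
INJ-12: φ = -8.84500°, λ = +96.49278°
δ₁₃ = central angle BH1→INJ-12 = 0.041920 rad  (haversine)
θ₁₃ = bearing BH1→INJ-12 = 141.996°,  θ₁₂ = bearing BH1→GNSS7 = 328.473°
dₓₜ = R·arcsin(sin δ₁₃ · sin(θ₁₃ − θ₁₂)) = 6371.2·arcsin(0.04191·sin(-186.477°)) = 30.119 km
|dₓₜ| = 30.119 km

30.1 km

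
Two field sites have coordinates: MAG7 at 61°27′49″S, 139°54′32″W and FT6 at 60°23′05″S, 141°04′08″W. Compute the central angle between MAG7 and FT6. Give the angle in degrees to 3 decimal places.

1.217°

MAG7: φ = -61.46361°, λ = -139.90889°
FT6: φ = -60.38472°, λ = -141.06889°
Δφ = 1.0789°,  Δλ = -1.1600°
a = sin²(Δφ/2) + cos φ₁ cos φ₂ sin²(Δλ/2) = 0.000113
c = 2·arcsin(√a) = 0.021245 rad = 1.2172°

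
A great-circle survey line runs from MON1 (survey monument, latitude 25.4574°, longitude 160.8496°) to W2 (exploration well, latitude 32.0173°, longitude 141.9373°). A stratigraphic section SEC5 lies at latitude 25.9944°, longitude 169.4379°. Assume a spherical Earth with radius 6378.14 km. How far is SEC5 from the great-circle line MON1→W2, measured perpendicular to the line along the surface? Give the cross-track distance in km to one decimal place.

δ₁₃ = central angle MON1→SEC5 = 0.135337 rad  (haversine)
θ₁₃ = bearing MON1→SEC5 = 84.170°,  θ₁₂ = bearing MON1→W2 = 295.980°
dₓₜ = R·arcsin(sin δ₁₃ · sin(θ₁₃ − θ₁₂)) = 6378.14·arcsin(0.13492·sin(-211.809°)) = 453.982 km
|dₓₜ| = 453.982 km

454.0 km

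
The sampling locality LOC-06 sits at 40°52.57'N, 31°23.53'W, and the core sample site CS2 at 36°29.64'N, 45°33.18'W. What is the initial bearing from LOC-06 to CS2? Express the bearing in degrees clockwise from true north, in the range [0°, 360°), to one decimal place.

252.9°

LOC-06: φ = +40.87617°, λ = -31.39217°
CS2: φ = +36.49400°, λ = -45.55300°
Δλ = -14.1608°
y = sin Δλ · cos φ₂ = -0.196675
x = cos φ₁ sin φ₂ − sin φ₁ cos φ₂ cos Δλ = -0.060422
θ = atan2(y, x) = -107.0779° → 252.9221° (mod 360°)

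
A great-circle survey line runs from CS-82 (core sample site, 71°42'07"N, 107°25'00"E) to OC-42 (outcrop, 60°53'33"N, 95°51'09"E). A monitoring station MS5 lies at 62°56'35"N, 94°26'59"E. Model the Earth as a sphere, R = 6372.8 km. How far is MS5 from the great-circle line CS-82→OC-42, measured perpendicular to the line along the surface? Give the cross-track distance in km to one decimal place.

138.4 km

CS-82: φ = +71.70194°, λ = +107.41667°
OC-42: φ = +60.89250°, λ = +95.85250°
MS5: φ = +62.94306°, λ = +94.44972°
δ₁₃ = central angle CS-82→MS5 = 0.175175 rad  (haversine)
θ₁₃ = bearing CS-82→MS5 = 215.850°,  θ₁₂ = bearing CS-82→OC-42 = 208.693°
dₓₜ = R·arcsin(sin δ₁₃ · sin(θ₁₃ − θ₁₂)) = 6372.8·arcsin(0.17428·sin(7.157°)) = 138.378 km
|dₓₜ| = 138.378 km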